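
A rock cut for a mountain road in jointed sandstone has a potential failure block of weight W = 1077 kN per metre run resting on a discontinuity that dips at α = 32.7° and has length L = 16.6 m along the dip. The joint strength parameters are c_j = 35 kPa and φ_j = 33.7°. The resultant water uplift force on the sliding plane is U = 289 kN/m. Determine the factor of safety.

Resolving the block weight along and normal to the plane and applying the Mohr–Coulomb strength on the joint:
N' = W cosα − U = 1077·cos32.7° − 289 = 617.3 kN/m
Driving force T = W sinα = 1077·sin32.7° = 581.8 kN/m
Resisting force R = c_j·L + N'·tanφ_j = 35·16.6 + 617.3·tan33.7° = 581.0 + 411.7 = 992.7 kN/m
FS = R / T = 992.7 / 581.8 = 1.706

FS = 1.71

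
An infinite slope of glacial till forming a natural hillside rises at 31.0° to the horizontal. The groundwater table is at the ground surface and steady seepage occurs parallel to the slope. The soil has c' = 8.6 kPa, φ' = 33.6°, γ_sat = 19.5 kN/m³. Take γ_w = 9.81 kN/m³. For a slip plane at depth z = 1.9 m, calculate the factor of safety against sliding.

FS = 1.08

With seepage parallel to the slope and the water table at the surface, the effective normal stress on the slip plane uses the buoyant unit weight γ' = γ_sat − γ_w while the driving shear stress uses γ_sat:
FS = [c' + γ' z cos²β tanφ'] / [γ_sat z sinβ cosβ]
γ' = 19.5 − 9.81 = 9.69 kN/m³
Numerator = 8.6 + 9.69·1.9·cos²31.0°·tan33.6° = 8.6 + 9.69·1.9·0.7347·0.6644 = 17.587 kPa
Denominator = 19.5·1.9·sin31.0°·cos31.0° = 19.5·1.9·0.5150·0.8572 = 16.357 kPa
FS = 17.587 / 16.357 = 1.075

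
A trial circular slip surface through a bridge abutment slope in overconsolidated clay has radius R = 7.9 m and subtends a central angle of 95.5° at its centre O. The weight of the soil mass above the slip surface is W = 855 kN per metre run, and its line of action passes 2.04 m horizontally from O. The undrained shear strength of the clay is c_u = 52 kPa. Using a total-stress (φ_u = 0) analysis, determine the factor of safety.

Taking moments about the centre O, the resisting moment is provided by the undrained shear strength acting along the arc:
Arc length L_a = R·θ = 7.9·(95.5°·π/180) = 7.9·1.6668 = 13.17 m
M_R = c_u·L_a·R = 52·13.17·7.9 = 5409.3 kN·m/m
M_D = W·d = 855·2.04 = 1744.2 kN·m/m
FS = M_R / M_D = 5409.3 / 1744.2 = 3.101

FS = 3.10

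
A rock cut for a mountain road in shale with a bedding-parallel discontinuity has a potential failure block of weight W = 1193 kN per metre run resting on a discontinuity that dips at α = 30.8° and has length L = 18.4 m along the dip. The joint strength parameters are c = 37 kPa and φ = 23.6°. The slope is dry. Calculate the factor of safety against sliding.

FS = 1.85

Resolving the block weight along and normal to the plane and applying the Mohr–Coulomb strength on the joint:
N' = W cosα = 1193·cos30.8° = 1024.7 kN/m
Driving force T = W sinα = 1193·sin30.8° = 610.9 kN/m
Resisting force R = c·L + N'·tanφ = 37·18.4 + 1024.7·tan23.6° = 680.8 + 447.7 = 1128.5 kN/m
FS = R / T = 1128.5 / 610.9 = 1.847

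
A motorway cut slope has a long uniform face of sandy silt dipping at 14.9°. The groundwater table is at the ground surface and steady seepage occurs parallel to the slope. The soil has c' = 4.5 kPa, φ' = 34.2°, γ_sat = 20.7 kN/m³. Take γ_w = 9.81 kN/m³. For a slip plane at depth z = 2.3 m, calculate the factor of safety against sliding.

With seepage parallel to the slope and the water table at the surface, the effective normal stress on the slip plane uses the buoyant unit weight γ' = γ_sat − γ_w while the driving shear stress uses γ_sat:
FS = [c' + γ' z cos²β tanφ'] / [γ_sat z sinβ cosβ]
γ' = 20.7 − 9.81 = 10.89 kN/m³
Numerator = 4.5 + 10.89·2.3·cos²14.9°·tan34.2° = 4.5 + 10.89·2.3·0.9339·0.6796 = 20.396 kPa
Denominator = 20.7·2.3·sin14.9°·cos14.9° = 20.7·2.3·0.2571·0.9664 = 11.830 kPa
FS = 20.396 / 11.830 = 1.724

FS = 1.72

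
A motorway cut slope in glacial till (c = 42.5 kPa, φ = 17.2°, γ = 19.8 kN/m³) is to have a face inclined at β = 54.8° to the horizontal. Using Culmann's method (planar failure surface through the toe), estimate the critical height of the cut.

H_c = 32.27 m

Culmann's analysis gives the critical failure plane at α_cr = (β + φ)/2 = (54.8 + 17.2)/2 = 36.0°, and the critical height
H_c = (4c/γ) · sinβ cosφ / [1 − cos(β − φ)]
    = (4·42.5/19.8) · sin54.8°·cos17.2° / [1 − cos(37.6°)]
    = 8.586 · 0.8171·0.9553 / [1 − 0.7923]
    = 8.586 · 0.7806 / 0.2077
    = 32.27 m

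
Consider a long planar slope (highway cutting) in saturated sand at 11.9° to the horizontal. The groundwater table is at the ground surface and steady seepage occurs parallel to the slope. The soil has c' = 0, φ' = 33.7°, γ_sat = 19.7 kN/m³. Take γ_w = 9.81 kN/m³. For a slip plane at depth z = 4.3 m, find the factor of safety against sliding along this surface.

FS = 1.59

With seepage parallel to the slope and the water table at the surface, the effective normal stress on the slip plane uses the buoyant unit weight γ' = γ_sat − γ_w while the driving shear stress uses γ_sat:
FS = [c' + γ' z cos²β tanφ'] / [γ_sat z sinβ cosβ]
(For c' = 0 this reduces to FS = (γ'/γ_sat)·tanφ'/tanβ.)
γ' = 19.7 − 9.81 = 9.89 kN/m³
Numerator = 0.0 + 9.89·4.3·cos²11.9°·tan33.7° = 0.0 + 9.89·4.3·0.9575·0.6669 = 27.156 kPa
Denominator = 19.7·4.3·sin11.9°·cos11.9° = 19.7·4.3·0.2062·0.9785 = 17.092 kPa
FS = 27.156 / 17.092 = 1.589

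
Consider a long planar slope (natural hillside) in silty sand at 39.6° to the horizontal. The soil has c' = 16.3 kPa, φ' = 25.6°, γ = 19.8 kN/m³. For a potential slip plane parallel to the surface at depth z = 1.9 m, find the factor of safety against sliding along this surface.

FS = 1.46

For an infinite slope with a slip plane parallel to the surface (no pore pressure): FS = [c' + γz cos²β tanφ'] / [γz sinβ cosβ].
γz = 19.8·1.9 = 37.62 kN/m²
Numerator = 16.3 + 37.62·cos²39.6°·tan25.6° = 16.3 + 37.62·0.5937·0.4791 = 27.001 kPa
Denominator = 37.62·sin39.6°·cos39.6° = 37.62·0.6374·0.7705 = 18.477 kPa
FS = 27.001 / 18.477 = 1.461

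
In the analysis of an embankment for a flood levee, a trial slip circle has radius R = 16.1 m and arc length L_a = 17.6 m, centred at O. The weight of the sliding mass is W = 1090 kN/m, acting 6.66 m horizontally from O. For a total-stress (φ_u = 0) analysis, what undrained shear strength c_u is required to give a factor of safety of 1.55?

FS = c_u·L_a·R / (W·d), so c_u = FS·W·d / (L_a·R).
c_u = 1.55·1090·6.66 / (17.60·16.1) = 11252.1 / 283.36 = 39.71 kPa

c_u = 39.7 kPa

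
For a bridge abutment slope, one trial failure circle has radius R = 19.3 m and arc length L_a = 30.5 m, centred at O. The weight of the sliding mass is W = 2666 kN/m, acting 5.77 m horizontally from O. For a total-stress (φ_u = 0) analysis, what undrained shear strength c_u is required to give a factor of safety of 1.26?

FS = c_u·L_a·R / (W·d), so c_u = FS·W·d / (L_a·R).
c_u = 1.26·2666·5.77 / (30.50·19.3) = 19382.4 / 588.65 = 32.93 kPa

c_u = 32.9 kPa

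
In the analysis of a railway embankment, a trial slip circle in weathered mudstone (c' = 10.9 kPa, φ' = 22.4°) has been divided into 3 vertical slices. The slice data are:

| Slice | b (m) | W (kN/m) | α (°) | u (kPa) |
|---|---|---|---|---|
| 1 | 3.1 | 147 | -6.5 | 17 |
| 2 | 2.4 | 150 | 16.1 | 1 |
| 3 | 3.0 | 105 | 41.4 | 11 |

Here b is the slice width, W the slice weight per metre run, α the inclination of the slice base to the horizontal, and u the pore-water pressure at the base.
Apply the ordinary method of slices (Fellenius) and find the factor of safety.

FS = 2.29

Ordinary method of slices: FS = Σ[c'·Δl_i + (W_i cosα_i − u_i·Δl_i)·tanφ'] / Σ W_i sinα_i, with Δl_i = b_i / cosα_i.
Slice 1: Δl = 3.1/cos(-6.5°) = 3.120 m; N'_1 = 147·cos(-6.5°) − 17·3.120 = 93.0; c'Δl = 34.01; W sinα = -16.6
Slice 2: Δl = 2.4/cos16.1° = 2.498 m; N'_2 = 150·cos16.1° − 1·2.498 = 141.6; c'Δl = 27.23; W sinα = 41.6
Slice 3: Δl = 3.0/cos41.4° = 3.999 m; N'_3 = 105·cos41.4° − 11·3.999 = 34.8; c'Δl = 43.59; W sinα = 69.4
Σc'Δl = 104.8 kN/m; ΣN' = 269.4 kN/m; ΣW sinα = 94.4 kN/m
Resisting = 104.8 + 269.4·tan22.4° = 104.8 + 111.0 = 215.9 kN/m
FS = 215.9 / 94.4 = 2.287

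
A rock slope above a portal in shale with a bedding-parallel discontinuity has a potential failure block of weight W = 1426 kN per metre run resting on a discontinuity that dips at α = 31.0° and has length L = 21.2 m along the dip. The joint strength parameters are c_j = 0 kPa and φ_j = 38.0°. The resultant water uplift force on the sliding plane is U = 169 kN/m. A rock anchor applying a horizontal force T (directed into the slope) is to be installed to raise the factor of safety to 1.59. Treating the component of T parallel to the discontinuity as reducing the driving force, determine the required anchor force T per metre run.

T = 195 kN/m

Resolving forces along and normal to the sliding plane, with the horizontal anchor force T adding T·sinα to the effective normal force and T·cosα acting up the plane against the driving force:
FS = [c_jL + (W cosα − U + T sinα) tanφ_j] / [W sinα − T cosα]
Without the anchor: N' = 1053.3 kN/m, driving T_d = 734.4 kN/m, resisting R = 0·21.2 + 1053.3·tan38.0° = 822.9 kN/m, FS = 1.12.
Setting FS = 1.59 and solving for T:
1.59·(734.4 − T cos31.0°) = 822.9 + T sin31.0°·tan38.0°
T·(sin31.0°·tan38.0° + 1.59·cos31.0°) = 1.59·734.4 − 822.9
T·(0.5150·0.7813 + 1.59·0.8572) = 1167.8 − 822.9 = 344.8
T·1.7653 = 344.8
T = 195.3 kN/m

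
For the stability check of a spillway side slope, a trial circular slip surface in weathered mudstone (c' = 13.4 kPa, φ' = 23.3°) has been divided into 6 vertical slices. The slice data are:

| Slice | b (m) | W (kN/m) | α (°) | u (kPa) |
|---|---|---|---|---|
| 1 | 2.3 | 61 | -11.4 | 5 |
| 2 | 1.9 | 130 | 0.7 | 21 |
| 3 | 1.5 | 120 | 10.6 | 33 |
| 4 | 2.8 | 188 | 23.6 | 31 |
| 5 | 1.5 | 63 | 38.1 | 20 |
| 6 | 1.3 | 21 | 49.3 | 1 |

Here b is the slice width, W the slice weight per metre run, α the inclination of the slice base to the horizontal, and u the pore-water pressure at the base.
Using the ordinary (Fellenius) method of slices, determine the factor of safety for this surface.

FS = 2.14

Ordinary method of slices: FS = Σ[c'·Δl_i + (W_i cosα_i − u_i·Δl_i)·tanφ'] / Σ W_i sinα_i, with Δl_i = b_i / cosα_i.
Slice 1: Δl = 2.3/cos(-11.4°) = 2.346 m; N'_1 = 61·cos(-11.4°) − 5·2.346 = 48.1; c'Δl = 31.44; W sinα = -12.1
Slice 2: Δl = 1.9/cos0.7° = 1.900 m; N'_2 = 130·cos0.7° − 21·1.900 = 90.1; c'Δl = 25.46; W sinα = 1.6
Slice 3: Δl = 1.5/cos10.6° = 1.526 m; N'_3 = 120·cos10.6° − 33·1.526 = 67.6; c'Δl = 20.45; W sinα = 22.1
Slice 4: Δl = 2.8/cos23.6° = 3.056 m; N'_4 = 188·cos23.6° − 31·3.056 = 77.6; c'Δl = 40.94; W sinα = 75.3
Slice 5: Δl = 1.5/cos38.1° = 1.906 m; N'_5 = 63·cos38.1° − 20·1.906 = 11.5; c'Δl = 25.54; W sinα = 38.9
Slice 6: Δl = 1.3/cos49.3° = 1.994 m; N'_6 = 21·cos49.3° − 1·1.994 = 11.7; c'Δl = 26.71; W sinα = 15.9
Σc'Δl = 170.6 kN/m; ΣN' = 306.5 kN/m; ΣW sinα = 141.7 kN/m
Resisting = 170.6 + 306.5·tan23.3° = 170.6 + 132.0 = 302.5 kN/m
FS = 302.5 / 141.7 = 2.136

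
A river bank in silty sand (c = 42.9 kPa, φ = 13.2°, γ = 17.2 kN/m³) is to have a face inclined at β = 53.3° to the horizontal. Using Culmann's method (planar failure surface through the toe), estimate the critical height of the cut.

H_c = 33.13 m

Culmann's analysis gives the critical failure plane at α_cr = (β + φ)/2 = (53.3 + 13.2)/2 = 33.2°, and the critical height
H_c = (4c/γ) · sinβ cosφ / [1 − cos(β − φ)]
    = (4·42.9/17.2) · sin53.3°·cos13.2° / [1 − cos(40.1°)]
    = 9.977 · 0.8018·0.9736 / [1 − 0.7649]
    = 9.977 · 0.7806 / 0.2351
    = 33.13 m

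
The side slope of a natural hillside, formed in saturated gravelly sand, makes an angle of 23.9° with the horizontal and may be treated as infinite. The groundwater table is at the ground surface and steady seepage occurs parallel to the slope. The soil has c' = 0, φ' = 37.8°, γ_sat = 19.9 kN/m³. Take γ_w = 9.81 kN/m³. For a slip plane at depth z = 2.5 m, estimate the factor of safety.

With seepage parallel to the slope and the water table at the surface, the effective normal stress on the slip plane uses the buoyant unit weight γ' = γ_sat − γ_w while the driving shear stress uses γ_sat:
FS = [c' + γ' z cos²β tanφ'] / [γ_sat z sinβ cosβ]
(For c' = 0 this reduces to FS = (γ'/γ_sat)·tanφ'/tanβ.)
γ' = 19.9 − 9.81 = 10.09 kN/m³
Numerator = 0.0 + 10.09·2.5·cos²23.9°·tan37.8° = 0.0 + 10.09·2.5·0.8359·0.7757 = 16.355 kPa
Denominator = 19.9·2.5·sin23.9°·cos23.9° = 19.9·2.5·0.4051·0.9143 = 18.428 kPa
FS = 16.355 / 18.428 = 0.888

FS = 0.89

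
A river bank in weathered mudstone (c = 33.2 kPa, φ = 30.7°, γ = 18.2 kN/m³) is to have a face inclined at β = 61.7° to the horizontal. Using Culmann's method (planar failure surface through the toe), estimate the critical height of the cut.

Culmann's analysis gives the critical failure plane at α_cr = (β + φ)/2 = (61.7 + 30.7)/2 = 46.2°, and the critical height
H_c = (4c/γ) · sinβ cosφ / [1 − cos(β − φ)]
    = (4·33.2/18.2) · sin61.7°·cos30.7° / [1 − cos(31.0°)]
    = 7.297 · 0.8805·0.8599 / [1 − 0.8572]
    = 7.297 · 0.7571 / 0.1428
    = 38.68 m

H_c = 38.68 m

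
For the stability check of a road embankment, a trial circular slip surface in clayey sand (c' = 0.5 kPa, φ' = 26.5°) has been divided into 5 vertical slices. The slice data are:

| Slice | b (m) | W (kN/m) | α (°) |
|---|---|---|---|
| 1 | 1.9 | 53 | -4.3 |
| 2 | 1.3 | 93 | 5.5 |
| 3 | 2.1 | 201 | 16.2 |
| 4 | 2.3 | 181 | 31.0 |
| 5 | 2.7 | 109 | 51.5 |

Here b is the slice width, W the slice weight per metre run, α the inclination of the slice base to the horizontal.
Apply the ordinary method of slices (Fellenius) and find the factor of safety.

FS = 1.19

Ordinary method of slices: FS = Σ[c'·Δl_i + (W_i cosα_i)·tanφ'] / Σ W_i sinα_i, with Δl_i = b_i / cosα_i.
Slice 1: Δl = 1.9/cos(-4.3°) = 1.905 m; N'_1 = 53·cos(-4.3°) = 52.9; c'Δl = 0.95; W sinα = -4.0
Slice 2: Δl = 1.3/cos5.5° = 1.306 m; N'_2 = 93·cos5.5° = 92.6; c'Δl = 0.65; W sinα = 8.9
Slice 3: Δl = 2.1/cos16.2° = 2.187 m; N'_3 = 201·cos16.2° = 193.0; c'Δl = 1.09; W sinα = 56.1
Slice 4: Δl = 2.3/cos31.0° = 2.683 m; N'_4 = 181·cos31.0° = 155.1; c'Δl = 1.34; W sinα = 93.2
Slice 5: Δl = 2.7/cos51.5° = 4.337 m; N'_5 = 109·cos51.5° = 67.9; c'Δl = 2.17; W sinα = 85.3
Σc'Δl = 6.2 kN/m; ΣN' = 561.4 kN/m; ΣW sinα = 239.5 kN/m
Resisting = 6.2 + 561.4·tan26.5° = 6.2 + 279.9 = 286.1 kN/m
FS = 286.1 / 239.5 = 1.195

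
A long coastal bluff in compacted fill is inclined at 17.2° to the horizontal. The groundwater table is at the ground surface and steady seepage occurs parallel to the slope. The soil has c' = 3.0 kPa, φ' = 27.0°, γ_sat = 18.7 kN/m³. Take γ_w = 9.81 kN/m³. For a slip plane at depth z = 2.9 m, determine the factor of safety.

FS = 0.98

With seepage parallel to the slope and the water table at the surface, the effective normal stress on the slip plane uses the buoyant unit weight γ' = γ_sat − γ_w while the driving shear stress uses γ_sat:
FS = [c' + γ' z cos²β tanφ'] / [γ_sat z sinβ cosβ]
γ' = 18.7 − 9.81 = 8.89 kN/m³
Numerator = 3.0 + 8.89·2.9·cos²17.2°·tan27.0° = 3.0 + 8.89·2.9·0.9126·0.5095 = 14.987 kPa
Denominator = 18.7·2.9·sin17.2°·cos17.2° = 18.7·2.9·0.2957·0.9553 = 15.319 kPa
FS = 14.987 / 15.319 = 0.978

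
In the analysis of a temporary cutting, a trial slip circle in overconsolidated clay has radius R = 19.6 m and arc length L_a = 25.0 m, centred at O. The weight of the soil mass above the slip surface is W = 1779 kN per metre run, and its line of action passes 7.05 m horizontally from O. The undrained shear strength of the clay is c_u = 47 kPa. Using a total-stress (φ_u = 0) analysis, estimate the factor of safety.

FS = 1.84

Taking moments about the centre O, the resisting moment is provided by the undrained shear strength acting along the arc:
M_R = c_u·L_a·R = 47·25.00·19.6 = 23030.0 kN·m/m
M_D = W·d = 1779·7.05 = 12541.9 kN·m/m
FS = M_R / M_D = 23030.0 / 12541.9 = 1.836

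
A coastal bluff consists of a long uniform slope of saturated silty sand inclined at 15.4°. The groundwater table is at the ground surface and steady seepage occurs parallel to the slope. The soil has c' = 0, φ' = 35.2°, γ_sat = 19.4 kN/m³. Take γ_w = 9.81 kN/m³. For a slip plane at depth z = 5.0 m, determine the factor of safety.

With seepage parallel to the slope and the water table at the surface, the effective normal stress on the slip plane uses the buoyant unit weight γ' = γ_sat − γ_w while the driving shear stress uses γ_sat:
FS = [c' + γ' z cos²β tanφ'] / [γ_sat z sinβ cosβ]
(For c' = 0 this reduces to FS = (γ'/γ_sat)·tanφ'/tanβ.)
γ' = 19.4 − 9.81 = 9.59 kN/m³
Numerator = 0.0 + 9.59·5.0·cos²15.4°·tan35.2° = 0.0 + 9.59·5.0·0.9295·0.7054 = 31.440 kPa
Denominator = 19.4·5.0·sin15.4°·cos15.4° = 19.4·5.0·0.2656·0.9641 = 24.834 kPa
FS = 31.440 / 24.834 = 1.266

FS = 1.27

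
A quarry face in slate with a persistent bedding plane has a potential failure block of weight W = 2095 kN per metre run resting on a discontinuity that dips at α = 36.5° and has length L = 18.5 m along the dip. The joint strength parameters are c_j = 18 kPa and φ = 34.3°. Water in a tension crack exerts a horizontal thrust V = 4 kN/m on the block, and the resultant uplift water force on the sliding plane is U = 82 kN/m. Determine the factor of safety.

FS = 1.14

Resolving the block weight along and normal to the plane and applying the Mohr–Coulomb strength on the joint:
N' = W cosα − U − V sinα = 2095·cos36.5° − 82 − 4·sin36.5° = 1599.7 kN/m
Driving force T = W sinα + V cosα = 2095·sin36.5° + 4·cos36.5° = 1249.4 kN/m
Resisting force R = c_j·L + N'·tanφ = 18·18.5 + 1599.7·tan34.3° = 333.0 + 1091.2 = 1424.2 kN/m
FS = R / T = 1424.2 / 1249.4 = 1.140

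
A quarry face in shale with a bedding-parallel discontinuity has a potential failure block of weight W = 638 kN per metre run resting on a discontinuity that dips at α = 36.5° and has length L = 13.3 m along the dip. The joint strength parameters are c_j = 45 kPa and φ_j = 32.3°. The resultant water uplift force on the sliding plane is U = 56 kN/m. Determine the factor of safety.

FS = 2.34

Resolving the block weight along and normal to the plane and applying the Mohr–Coulomb strength on the joint:
N' = W cosα − U = 638·cos36.5° − 56 = 456.9 kN/m
Driving force T = W sinα = 638·sin36.5° = 379.5 kN/m
Resisting force R = c_j·L + N'·tanφ_j = 45·13.3 + 456.9·tan32.3° = 598.5 + 288.8 = 887.3 kN/m
FS = R / T = 887.3 / 379.5 = 2.338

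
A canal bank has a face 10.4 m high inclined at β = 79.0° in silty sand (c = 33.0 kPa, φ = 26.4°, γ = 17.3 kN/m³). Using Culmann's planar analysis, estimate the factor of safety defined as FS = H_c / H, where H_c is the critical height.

H_c = (4c/γ) · sinβ cosφ / [1 − cos(β − φ)]
    = (4·33.0/17.3) · sin79.0°·cos26.4° / [1 − cos52.6°]
    = 7.630 · 0.8793 / 0.3926 = 17.09 m
FS = H_c / H = 17.09 / 10.4 = 1.643

FS = 1.64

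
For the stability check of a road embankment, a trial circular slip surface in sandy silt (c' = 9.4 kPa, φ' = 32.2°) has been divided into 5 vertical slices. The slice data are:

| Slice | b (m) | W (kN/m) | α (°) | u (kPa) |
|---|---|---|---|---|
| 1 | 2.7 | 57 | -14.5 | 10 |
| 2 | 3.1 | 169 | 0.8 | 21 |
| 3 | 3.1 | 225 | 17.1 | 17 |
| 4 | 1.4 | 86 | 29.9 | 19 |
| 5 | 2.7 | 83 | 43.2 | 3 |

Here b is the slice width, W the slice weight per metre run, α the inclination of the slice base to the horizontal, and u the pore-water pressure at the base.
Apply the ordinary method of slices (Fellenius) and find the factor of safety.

Ordinary method of slices: FS = Σ[c'·Δl_i + (W_i cosα_i − u_i·Δl_i)·tanφ'] / Σ W_i sinα_i, with Δl_i = b_i / cosα_i.
Slice 1: Δl = 2.7/cos(-14.5°) = 2.789 m; N'_1 = 57·cos(-14.5°) − 10·2.789 = 27.3; c'Δl = 26.22; W sinα = -14.3
Slice 2: Δl = 3.1/cos0.8° = 3.100 m; N'_2 = 169·cos0.8° − 21·3.100 = 103.9; c'Δl = 29.14; W sinα = 2.4
Slice 3: Δl = 3.1/cos17.1° = 3.243 m; N'_3 = 225·cos17.1° − 17·3.243 = 159.9; c'Δl = 30.49; W sinα = 66.2
Slice 4: Δl = 1.4/cos29.9° = 1.615 m; N'_4 = 86·cos29.9° − 19·1.615 = 43.9; c'Δl = 15.18; W sinα = 42.9
Slice 5: Δl = 2.7/cos43.2° = 3.704 m; N'_5 = 83·cos43.2° − 3·3.704 = 49.4; c'Δl = 34.82; W sinα = 56.8
Σc'Δl = 135.8 kN/m; ΣN' = 384.4 kN/m; ΣW sinα = 153.9 kN/m
Resisting = 135.8 + 384.4·tan32.2° = 135.8 + 242.0 = 377.9 kN/m
FS = 377.9 / 153.9 = 2.455

FS = 2.45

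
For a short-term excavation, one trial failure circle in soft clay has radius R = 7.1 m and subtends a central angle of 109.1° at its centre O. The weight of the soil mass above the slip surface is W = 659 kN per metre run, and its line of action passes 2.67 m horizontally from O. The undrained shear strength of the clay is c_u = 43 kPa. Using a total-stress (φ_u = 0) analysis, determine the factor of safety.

FS = 2.35

Taking moments about the centre O, the resisting moment is provided by the undrained shear strength acting along the arc:
Arc length L_a = R·θ = 7.1·(109.1°·π/180) = 7.1·1.9042 = 13.52 m
M_R = c_u·L_a·R = 43·13.52·7.1 = 4127.5 kN·m/m
M_D = W·d = 659·2.67 = 1759.5 kN·m/m
FS = M_R / M_D = 4127.5 / 1759.5 = 2.346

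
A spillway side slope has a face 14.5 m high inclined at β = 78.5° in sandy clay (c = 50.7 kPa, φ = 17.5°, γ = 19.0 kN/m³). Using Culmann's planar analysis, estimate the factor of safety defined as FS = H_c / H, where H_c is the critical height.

H_c = (4c/γ) · sinβ cosφ / [1 − cos(β − φ)]
    = (4·50.7/19.0) · sin78.5°·cos17.5° / [1 − cos61.0°]
    = 10.674 · 0.9346 / 0.5152 = 19.36 m
FS = H_c / H = 19.36 / 14.5 = 1.335

FS = 1.34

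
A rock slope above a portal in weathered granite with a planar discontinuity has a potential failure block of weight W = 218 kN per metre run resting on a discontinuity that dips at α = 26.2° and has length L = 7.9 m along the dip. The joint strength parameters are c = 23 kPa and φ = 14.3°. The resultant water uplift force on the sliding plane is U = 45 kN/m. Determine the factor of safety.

FS = 2.29

Resolving the block weight along and normal to the plane and applying the Mohr–Coulomb strength on the joint:
N' = W cosα − U = 218·cos26.2° − 45 = 150.6 kN/m
Driving force T = W sinα = 218·sin26.2° = 96.2 kN/m
Resisting force R = c·L + N'·tanφ = 23·7.9 + 150.6·tan14.3° = 181.7 + 38.4 = 220.1 kN/m
FS = R / T = 220.1 / 96.2 = 2.287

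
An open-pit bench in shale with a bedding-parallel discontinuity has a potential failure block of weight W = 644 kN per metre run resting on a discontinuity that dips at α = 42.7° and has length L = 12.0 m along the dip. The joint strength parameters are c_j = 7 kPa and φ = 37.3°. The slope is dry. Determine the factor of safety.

FS = 1.02

Resolving the block weight along and normal to the plane and applying the Mohr–Coulomb strength on the joint:
N' = W cosα = 644·cos42.7° = 473.3 kN/m
Driving force T = W sinα = 644·sin42.7° = 436.7 kN/m
Resisting force R = c_j·L + N'·tanφ = 7·12.0 + 473.3·tan37.3° = 84.0 + 360.5 = 444.5 kN/m
FS = R / T = 444.5 / 436.7 = 1.018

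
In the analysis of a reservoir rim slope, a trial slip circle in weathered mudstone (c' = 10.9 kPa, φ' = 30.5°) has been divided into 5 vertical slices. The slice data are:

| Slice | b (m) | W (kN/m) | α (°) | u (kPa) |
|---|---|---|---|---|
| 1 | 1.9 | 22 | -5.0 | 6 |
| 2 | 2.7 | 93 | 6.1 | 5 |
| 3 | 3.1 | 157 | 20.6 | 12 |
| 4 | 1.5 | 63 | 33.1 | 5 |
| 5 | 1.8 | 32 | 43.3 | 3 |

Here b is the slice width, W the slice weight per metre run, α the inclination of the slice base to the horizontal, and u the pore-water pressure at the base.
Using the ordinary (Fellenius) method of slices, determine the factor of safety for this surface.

FS = 2.37

Ordinary method of slices: FS = Σ[c'·Δl_i + (W_i cosα_i − u_i·Δl_i)·tanφ'] / Σ W_i sinα_i, with Δl_i = b_i / cosα_i.
Slice 1: Δl = 1.9/cos(-5.0°) = 1.907 m; N'_1 = 22·cos(-5.0°) − 6·1.907 = 10.5; c'Δl = 20.79; W sinα = -1.9
Slice 2: Δl = 2.7/cos6.1° = 2.715 m; N'_2 = 93·cos6.1° − 5·2.715 = 78.9; c'Δl = 29.60; W sinα = 9.9
Slice 3: Δl = 3.1/cos20.6° = 3.312 m; N'_3 = 157·cos20.6° − 12·3.312 = 107.2; c'Δl = 36.10; W sinα = 55.2
Slice 4: Δl = 1.5/cos33.1° = 1.791 m; N'_4 = 63·cos33.1° − 5·1.791 = 43.8; c'Δl = 19.52; W sinα = 34.4
Slice 5: Δl = 1.8/cos43.3° = 2.473 m; N'_5 = 32·cos43.3° − 3·2.473 = 15.9; c'Δl = 26.96; W sinα = 21.9
Σc'Δl = 133.0 kN/m; ΣN' = 256.3 kN/m; ΣW sinα = 119.6 kN/m
Resisting = 133.0 + 256.3·tan30.5° = 133.0 + 151.0 = 283.9 kN/m
FS = 283.9 / 119.6 = 2.375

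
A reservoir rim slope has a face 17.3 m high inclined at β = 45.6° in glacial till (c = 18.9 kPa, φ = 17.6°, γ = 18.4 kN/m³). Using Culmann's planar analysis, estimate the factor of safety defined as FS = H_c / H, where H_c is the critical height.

FS = 1.38

H_c = (4c/γ) · sinβ cosφ / [1 − cos(β − φ)]
    = (4·18.9/18.4) · sin45.6°·cos17.6° / [1 − cos28.0°]
    = 4.109 · 0.6810 / 0.1171 = 23.91 m
FS = H_c / H = 23.91 / 17.3 = 1.382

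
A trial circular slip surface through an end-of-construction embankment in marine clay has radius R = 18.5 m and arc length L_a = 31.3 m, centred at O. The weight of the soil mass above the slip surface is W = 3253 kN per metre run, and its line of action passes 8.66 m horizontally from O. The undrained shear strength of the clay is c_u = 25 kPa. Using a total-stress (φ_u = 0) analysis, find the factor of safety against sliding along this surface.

FS = 0.51

Taking moments about the centre O, the resisting moment is provided by the undrained shear strength acting along the arc:
M_R = c_u·L_a·R = 25·31.30·18.5 = 14476.2 kN·m/m
M_D = W·d = 3253·8.66 = 28171.0 kN·m/m
FS = M_R / M_D = 14476.2 / 28171.0 = 0.514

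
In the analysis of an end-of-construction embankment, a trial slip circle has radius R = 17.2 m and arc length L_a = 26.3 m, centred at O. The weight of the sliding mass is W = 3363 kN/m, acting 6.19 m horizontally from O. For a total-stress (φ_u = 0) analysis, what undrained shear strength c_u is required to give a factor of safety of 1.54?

FS = c_u·L_a·R / (W·d), so c_u = FS·W·d / (L_a·R).
c_u = 1.54·3363·6.19 / (26.30·17.2) = 32058.1 / 452.36 = 70.87 kPa

c_u = 70.9 kPa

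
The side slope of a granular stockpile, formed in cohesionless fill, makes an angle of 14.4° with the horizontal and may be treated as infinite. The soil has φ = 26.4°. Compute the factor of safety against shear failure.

For a dry cohesionless infinite slope the factor of safety is FS = tanφ / tanβ.
FS = tan26.4° / tan14.4° = 0.4964 / 0.2568 = 1.933

FS = 1.93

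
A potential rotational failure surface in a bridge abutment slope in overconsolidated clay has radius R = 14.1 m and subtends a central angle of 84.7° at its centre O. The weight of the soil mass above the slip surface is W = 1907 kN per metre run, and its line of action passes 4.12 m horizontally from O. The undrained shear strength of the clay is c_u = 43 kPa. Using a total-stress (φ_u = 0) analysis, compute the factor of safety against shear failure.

FS = 1.61

Taking moments about the centre O, the resisting moment is provided by the undrained shear strength acting along the arc:
Arc length L_a = R·θ = 14.1·(84.7°·π/180) = 14.1·1.4783 = 20.84 m
M_R = c_u·L_a·R = 43·20.84·14.1 = 12637.7 kN·m/m
M_D = W·d = 1907·4.12 = 7856.8 kN·m/m
FS = M_R / M_D = 12637.7 / 7856.8 = 1.608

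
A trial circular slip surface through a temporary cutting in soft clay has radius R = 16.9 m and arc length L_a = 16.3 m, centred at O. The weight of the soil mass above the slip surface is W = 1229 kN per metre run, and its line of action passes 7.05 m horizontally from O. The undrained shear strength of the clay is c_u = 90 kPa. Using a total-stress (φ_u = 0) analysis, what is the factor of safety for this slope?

Taking moments about the centre O, the resisting moment is provided by the undrained shear strength acting along the arc:
M_R = c_u·L_a·R = 90·16.30·16.9 = 24792.3 kN·m/m
M_D = W·d = 1229·7.05 = 8664.4 kN·m/m
FS = M_R / M_D = 24792.3 / 8664.4 = 2.861

FS = 2.86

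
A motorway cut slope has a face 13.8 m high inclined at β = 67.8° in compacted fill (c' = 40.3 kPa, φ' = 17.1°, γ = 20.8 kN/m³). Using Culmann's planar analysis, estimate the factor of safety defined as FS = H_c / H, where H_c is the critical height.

H_c = (4c'/γ) · sinβ cosφ' / [1 − cos(β − φ')]
    = (4·40.3/20.8) · sin67.8°·cos17.1° / [1 − cos50.7°]
    = 7.750 · 0.8849 / 0.3666 = 18.71 m
FS = H_c / H = 18.71 / 13.8 = 1.356

FS = 1.36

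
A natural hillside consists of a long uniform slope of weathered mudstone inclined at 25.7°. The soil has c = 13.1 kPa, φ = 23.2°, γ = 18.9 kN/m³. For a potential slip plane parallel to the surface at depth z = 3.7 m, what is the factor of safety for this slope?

FS = 1.37

For an infinite slope with a slip plane parallel to the surface (no pore pressure): FS = [c + γz cos²β tanφ] / [γz sinβ cosβ].
γz = 18.9·3.7 = 69.93 kN/m²
Numerator = 13.1 + 69.93·cos²25.7°·tan23.2° = 13.1 + 69.93·0.8119·0.4286 = 37.435 kPa
Denominator = 69.93·sin25.7°·cos25.7° = 69.93·0.4337·0.9011 = 27.326 kPa
FS = 37.435 / 27.326 = 1.370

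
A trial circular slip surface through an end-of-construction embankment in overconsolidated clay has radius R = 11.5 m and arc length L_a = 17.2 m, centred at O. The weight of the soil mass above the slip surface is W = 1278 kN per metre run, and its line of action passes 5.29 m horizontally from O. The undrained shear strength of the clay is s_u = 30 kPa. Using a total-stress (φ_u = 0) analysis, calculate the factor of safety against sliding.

FS = 0.88

Taking moments about the centre O, the resisting moment is provided by the undrained shear strength acting along the arc:
M_R = s_u·L_a·R = 30·17.20·11.5 = 5934.0 kN·m/m
M_D = W·d = 1278·5.29 = 6760.6 kN·m/m
FS = M_R / M_D = 5934.0 / 6760.6 = 0.878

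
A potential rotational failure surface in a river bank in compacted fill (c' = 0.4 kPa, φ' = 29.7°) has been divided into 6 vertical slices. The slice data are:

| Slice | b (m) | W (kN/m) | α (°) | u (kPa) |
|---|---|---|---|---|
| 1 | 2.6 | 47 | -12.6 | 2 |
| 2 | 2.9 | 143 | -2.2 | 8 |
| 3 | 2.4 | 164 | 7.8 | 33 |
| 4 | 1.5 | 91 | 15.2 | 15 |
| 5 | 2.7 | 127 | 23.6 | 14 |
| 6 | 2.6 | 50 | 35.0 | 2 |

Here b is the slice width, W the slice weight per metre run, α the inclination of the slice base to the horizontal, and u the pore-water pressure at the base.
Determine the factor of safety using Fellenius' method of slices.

Ordinary method of slices: FS = Σ[c'·Δl_i + (W_i cosα_i − u_i·Δl_i)·tanφ'] / Σ W_i sinα_i, with Δl_i = b_i / cosα_i.
Slice 1: Δl = 2.6/cos(-12.6°) = 2.664 m; N'_1 = 47·cos(-12.6°) − 2·2.664 = 40.5; c'Δl = 1.07; W sinα = -10.3
Slice 2: Δl = 2.9/cos(-2.2°) = 2.902 m; N'_2 = 143·cos(-2.2°) − 8·2.902 = 119.7; c'Δl = 1.16; W sinα = -5.5
Slice 3: Δl = 2.4/cos7.8° = 2.422 m; N'_3 = 164·cos7.8° − 33·2.422 = 82.5; c'Δl = 0.97; W sinα = 22.3
Slice 4: Δl = 1.5/cos15.2° = 1.554 m; N'_4 = 91·cos15.2° − 15·1.554 = 64.5; c'Δl = 0.62; W sinα = 23.9
Slice 5: Δl = 2.7/cos23.6° = 2.946 m; N'_5 = 127·cos23.6° − 14·2.946 = 75.1; c'Δl = 1.18; W sinα = 50.8
Slice 6: Δl = 2.6/cos35.0° = 3.174 m; N'_6 = 50·cos35.0° − 2·3.174 = 34.6; c'Δl = 1.27; W sinα = 28.7
Σc'Δl = 6.3 kN/m; ΣN' = 417.0 kN/m; ΣW sinα = 109.9 kN/m
Resisting = 6.3 + 417.0·tan29.7° = 6.3 + 237.9 = 244.1 kN/m
FS = 244.1 / 109.9 = 2.221

FS = 2.22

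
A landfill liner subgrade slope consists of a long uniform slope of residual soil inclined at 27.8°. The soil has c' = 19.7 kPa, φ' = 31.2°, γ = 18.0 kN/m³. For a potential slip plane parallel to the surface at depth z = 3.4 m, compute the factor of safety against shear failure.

FS = 1.93

For an infinite slope with a slip plane parallel to the surface (no pore pressure): FS = [c' + γz cos²β tanφ'] / [γz sinβ cosβ].
γz = 18.0·3.4 = 61.20 kN/m²
Numerator = 19.7 + 61.20·cos²27.8°·tan31.2° = 19.7 + 61.20·0.7825·0.6056 = 48.702 kPa
Denominator = 61.20·sin27.8°·cos27.8° = 61.20·0.4664·0.8846 = 25.248 kPa
FS = 48.702 / 25.248 = 1.929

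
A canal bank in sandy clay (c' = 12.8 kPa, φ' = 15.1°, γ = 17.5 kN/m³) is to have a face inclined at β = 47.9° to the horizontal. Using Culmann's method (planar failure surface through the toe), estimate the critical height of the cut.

H_c = 13.15 m

Culmann's analysis gives the critical failure plane at α_cr = (β + φ')/2 = (47.9 + 15.1)/2 = 31.5°, and the critical height
H_c = (4c'/γ) · sinβ cosφ' / [1 − cos(β − φ')]
    = (4·12.8/17.5) · sin47.9°·cos15.1° / [1 − cos(32.8°)]
    = 2.926 · 0.7420·0.9655 / [1 − 0.8406]
    = 2.926 · 0.7164 / 0.1594
    = 13.15 m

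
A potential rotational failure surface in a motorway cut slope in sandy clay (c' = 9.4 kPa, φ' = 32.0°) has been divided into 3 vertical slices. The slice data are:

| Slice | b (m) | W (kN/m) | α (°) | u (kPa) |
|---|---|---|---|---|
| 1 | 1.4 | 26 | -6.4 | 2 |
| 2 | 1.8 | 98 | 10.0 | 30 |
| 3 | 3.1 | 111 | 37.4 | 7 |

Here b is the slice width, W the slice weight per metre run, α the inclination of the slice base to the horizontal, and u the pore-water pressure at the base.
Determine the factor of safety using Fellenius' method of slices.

Ordinary method of slices: FS = Σ[c'·Δl_i + (W_i cosα_i − u_i·Δl_i)·tanφ'] / Σ W_i sinα_i, with Δl_i = b_i / cosα_i.
Slice 1: Δl = 1.4/cos(-6.4°) = 1.409 m; N'_1 = 26·cos(-6.4°) − 2·1.409 = 23.0; c'Δl = 13.24; W sinα = -2.9
Slice 2: Δl = 1.8/cos10.0° = 1.828 m; N'_2 = 98·cos10.0° − 30·1.828 = 41.7; c'Δl = 17.18; W sinα = 17.0
Slice 3: Δl = 3.1/cos37.4° = 3.902 m; N'_3 = 111·cos37.4° − 7·3.902 = 60.9; c'Δl = 36.68; W sinα = 67.4
Σc'Δl = 67.1 kN/m; ΣN' = 125.6 kN/m; ΣW sinα = 81.5 kN/m
Resisting = 67.1 + 125.6·tan32.0° = 67.1 + 78.5 = 145.6 kN/m
FS = 145.6 / 81.5 = 1.785

FS = 1.79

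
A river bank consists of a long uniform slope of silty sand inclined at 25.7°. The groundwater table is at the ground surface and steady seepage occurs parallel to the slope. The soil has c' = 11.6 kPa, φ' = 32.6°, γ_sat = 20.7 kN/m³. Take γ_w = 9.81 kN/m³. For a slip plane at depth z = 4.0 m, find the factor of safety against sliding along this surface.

FS = 1.06

With seepage parallel to the slope and the water table at the surface, the effective normal stress on the slip plane uses the buoyant unit weight γ' = γ_sat − γ_w while the driving shear stress uses γ_sat:
FS = [c' + γ' z cos²β tanφ'] / [γ_sat z sinβ cosβ]
γ' = 20.7 − 9.81 = 10.89 kN/m³
Numerator = 11.6 + 10.89·4.0·cos²25.7°·tan32.6° = 11.6 + 10.89·4.0·0.8119·0.6395 = 34.219 kPa
Denominator = 20.7·4.0·sin25.7°·cos25.7° = 20.7·4.0·0.4337·0.9011 = 32.355 kPa
FS = 34.219 / 32.355 = 1.058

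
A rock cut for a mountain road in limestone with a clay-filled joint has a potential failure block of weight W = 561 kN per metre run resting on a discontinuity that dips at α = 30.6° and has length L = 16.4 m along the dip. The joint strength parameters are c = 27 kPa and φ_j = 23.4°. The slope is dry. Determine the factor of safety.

Resolving the block weight along and normal to the plane and applying the Mohr–Coulomb strength on the joint:
N' = W cosα = 561·cos30.6° = 482.9 kN/m
Driving force T = W sinα = 561·sin30.6° = 285.6 kN/m
Resisting force R = c·L + N'·tanφ_j = 27·16.4 + 482.9·tan23.4° = 442.8 + 209.0 = 651.8 kN/m
FS = R / T = 651.8 / 285.6 = 2.282

FS = 2.28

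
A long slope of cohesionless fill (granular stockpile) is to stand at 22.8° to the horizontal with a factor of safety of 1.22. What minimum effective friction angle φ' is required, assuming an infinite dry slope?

FS = tanφ'/tanβ ⇒ tanφ' = FS · tanβ = 1.22 · tan22.8° = 0.5128
φ' = arctan(0.5128) = 27.15°

φ' = 27.2°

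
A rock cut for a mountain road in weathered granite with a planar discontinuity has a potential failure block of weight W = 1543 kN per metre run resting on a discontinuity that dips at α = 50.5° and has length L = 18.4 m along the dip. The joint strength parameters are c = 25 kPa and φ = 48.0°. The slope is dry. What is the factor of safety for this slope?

FS = 1.30

Resolving the block weight along and normal to the plane and applying the Mohr–Coulomb strength on the joint:
N' = W cosα = 1543·cos50.5° = 981.5 kN/m
Driving force T = W sinα = 1543·sin50.5° = 1190.6 kN/m
Resisting force R = c·L + N'·tanφ = 25·18.4 + 981.5·tan48.0° = 460.0 + 1090.0 = 1550.0 kN/m
FS = R / T = 1550.0 / 1190.6 = 1.302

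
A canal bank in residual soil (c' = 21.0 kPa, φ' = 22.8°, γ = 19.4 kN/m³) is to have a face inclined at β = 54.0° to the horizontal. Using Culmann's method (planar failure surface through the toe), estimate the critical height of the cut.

Culmann's analysis gives the critical failure plane at α_cr = (β + φ')/2 = (54.0 + 22.8)/2 = 38.4°, and the critical height
H_c = (4c'/γ) · sinβ cosφ' / [1 − cos(β − φ')]
    = (4·21.0/19.4) · sin54.0°·cos22.8° / [1 − cos(31.2°)]
    = 4.330 · 0.8090·0.9219 / [1 − 0.8554]
    = 4.330 · 0.7458 / 0.1446
    = 22.33 m

H_c = 22.33 m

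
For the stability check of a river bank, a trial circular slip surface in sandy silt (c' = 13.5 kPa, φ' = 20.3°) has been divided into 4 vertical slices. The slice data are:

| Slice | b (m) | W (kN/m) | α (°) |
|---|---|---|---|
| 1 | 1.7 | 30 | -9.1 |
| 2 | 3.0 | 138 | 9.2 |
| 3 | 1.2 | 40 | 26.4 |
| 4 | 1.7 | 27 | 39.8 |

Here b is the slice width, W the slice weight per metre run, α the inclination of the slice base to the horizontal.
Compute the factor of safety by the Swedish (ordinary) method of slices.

FS = 3.71

Ordinary method of slices: FS = Σ[c'·Δl_i + (W_i cosα_i)·tanφ'] / Σ W_i sinα_i, with Δl_i = b_i / cosα_i.
Slice 1: Δl = 1.7/cos(-9.1°) = 1.722 m; N'_1 = 30·cos(-9.1°) = 29.6; c'Δl = 23.24; W sinα = -4.7
Slice 2: Δl = 3.0/cos9.2° = 3.039 m; N'_2 = 138·cos9.2° = 136.2; c'Δl = 41.03; W sinα = 22.1
Slice 3: Δl = 1.2/cos26.4° = 1.340 m; N'_3 = 40·cos26.4° = 35.8; c'Δl = 18.09; W sinα = 17.8
Slice 4: Δl = 1.7/cos39.8° = 2.213 m; N'_4 = 27·cos39.8° = 20.7; c'Δl = 29.87; W sinα = 17.3
Σc'Δl = 112.2 kN/m; ΣN' = 222.4 kN/m; ΣW sinα = 52.4 kN/m
Resisting = 112.2 + 222.4·tan20.3° = 112.2 + 82.3 = 194.5 kN/m
FS = 194.5 / 52.4 = 3.713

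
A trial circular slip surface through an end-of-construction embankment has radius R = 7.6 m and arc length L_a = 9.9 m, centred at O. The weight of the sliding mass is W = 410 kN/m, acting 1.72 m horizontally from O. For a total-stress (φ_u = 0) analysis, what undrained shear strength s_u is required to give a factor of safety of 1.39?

s_u = 13.0 kPa

FS = s_u·L_a·R / (W·d), so s_u = FS·W·d / (L_a·R).
s_u = 1.39·410·1.72 / (9.90·7.6) = 980.2 / 75.24 = 13.03 kPa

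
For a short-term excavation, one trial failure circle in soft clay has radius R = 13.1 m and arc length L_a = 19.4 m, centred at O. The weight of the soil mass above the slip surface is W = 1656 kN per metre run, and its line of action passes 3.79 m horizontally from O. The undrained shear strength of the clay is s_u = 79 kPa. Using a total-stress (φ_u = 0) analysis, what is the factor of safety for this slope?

Taking moments about the centre O, the resisting moment is provided by the undrained shear strength acting along the arc:
M_R = s_u·L_a·R = 79·19.40·13.1 = 20077.1 kN·m/m
M_D = W·d = 1656·3.79 = 6276.2 kN·m/m
FS = M_R / M_D = 20077.1 / 6276.2 = 3.199

FS = 3.20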